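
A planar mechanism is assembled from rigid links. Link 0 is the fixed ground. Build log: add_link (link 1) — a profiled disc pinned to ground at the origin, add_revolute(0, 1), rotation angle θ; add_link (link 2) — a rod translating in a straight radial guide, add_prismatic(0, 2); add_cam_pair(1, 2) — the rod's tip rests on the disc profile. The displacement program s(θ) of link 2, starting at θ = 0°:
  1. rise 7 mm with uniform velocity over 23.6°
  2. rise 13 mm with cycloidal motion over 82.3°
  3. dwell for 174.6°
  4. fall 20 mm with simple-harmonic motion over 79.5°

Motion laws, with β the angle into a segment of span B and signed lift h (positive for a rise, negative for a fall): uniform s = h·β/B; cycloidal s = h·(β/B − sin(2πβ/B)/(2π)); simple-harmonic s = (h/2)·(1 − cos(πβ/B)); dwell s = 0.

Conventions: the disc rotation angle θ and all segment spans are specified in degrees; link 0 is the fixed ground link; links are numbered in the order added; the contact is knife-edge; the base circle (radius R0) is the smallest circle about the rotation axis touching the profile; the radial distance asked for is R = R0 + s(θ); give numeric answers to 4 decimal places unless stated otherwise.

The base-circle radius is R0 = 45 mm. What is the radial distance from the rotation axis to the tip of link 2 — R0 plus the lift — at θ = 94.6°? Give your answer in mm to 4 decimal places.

seg 1 [0°–23.6°] uniform, h=7: full span → s += 7 → s = 7.0000
seg 2 [23.6°–105.9°] cycloidal, h=13: θ=94.6° here. β=71, B=82.3. 13·(0.8627 − sin(2π·0.8627)/(2π)) = 12.7867 → s = 19.7867
R = R0 + s = 45 + 19.7867 = 64.7867

64.7867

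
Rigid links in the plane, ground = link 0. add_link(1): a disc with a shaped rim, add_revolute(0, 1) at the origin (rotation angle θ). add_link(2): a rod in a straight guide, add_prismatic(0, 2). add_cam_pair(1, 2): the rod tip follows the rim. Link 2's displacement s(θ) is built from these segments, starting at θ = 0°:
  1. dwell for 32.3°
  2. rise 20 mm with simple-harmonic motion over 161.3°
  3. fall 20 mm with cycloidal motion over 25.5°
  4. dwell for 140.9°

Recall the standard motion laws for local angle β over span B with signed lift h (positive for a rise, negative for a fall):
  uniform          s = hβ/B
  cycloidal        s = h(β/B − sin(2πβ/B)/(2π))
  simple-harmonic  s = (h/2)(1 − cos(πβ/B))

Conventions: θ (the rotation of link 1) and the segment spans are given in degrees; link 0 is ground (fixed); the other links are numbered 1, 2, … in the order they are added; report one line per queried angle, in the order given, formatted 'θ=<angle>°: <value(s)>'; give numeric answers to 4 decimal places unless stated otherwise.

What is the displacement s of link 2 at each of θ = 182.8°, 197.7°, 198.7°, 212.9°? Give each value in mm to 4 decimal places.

segment 1 (0° to 32.3°, dwell): s unchanged at 0.0000
θ = 182.8° falls in segment 2 (32.3° to 193.6°, simple-harmonic, h = 20): β = 182.8 − 32.3 = 150.5°, B = 161.3°; Δs = 20/2·(1 − cos(π·0.9330)) = 19.7796; s = 0.0000 + 19.7796 = 19.7796
segment 2 (32.3° to 193.6°, simple-harmonic, h = 20) is passed completely: s = 0.0000 + (20) = 20.0000
θ = 197.7° falls in segment 3 (193.6° to 219.1°, cycloidal, h = -20): β = 197.7 − 193.6 = 4.1°, B = 25.5°; Δs = -20·(0.1608 − sin(2π·0.1608)/(2π)) = -0.5197; s = 20.0000 − 0.5197 = 19.4803
θ = 198.7° falls in segment 3 (193.6° to 219.1°, cycloidal, h = -20): β = 198.7 − 193.6 = 5.1°, B = 25.5°; Δs = -20·(0.2000 − sin(2π·0.2000)/(2π)) = -0.9727; s = 20.0000 − 0.9727 = 19.0273
θ = 212.9° falls in segment 3 (193.6° to 219.1°, cycloidal, h = -20): β = 212.9 − 193.6 = 19.3°, B = 25.5°; Δs = -20·(0.7569 − sin(2π·0.7569)/(2π)) = -18.3174; s = 20.0000 − 18.3174 = 1.6826

θ=182.8°: 19.7796
θ=197.7°: 19.4803
θ=198.7°: 19.0273
θ=212.9°: 1.6826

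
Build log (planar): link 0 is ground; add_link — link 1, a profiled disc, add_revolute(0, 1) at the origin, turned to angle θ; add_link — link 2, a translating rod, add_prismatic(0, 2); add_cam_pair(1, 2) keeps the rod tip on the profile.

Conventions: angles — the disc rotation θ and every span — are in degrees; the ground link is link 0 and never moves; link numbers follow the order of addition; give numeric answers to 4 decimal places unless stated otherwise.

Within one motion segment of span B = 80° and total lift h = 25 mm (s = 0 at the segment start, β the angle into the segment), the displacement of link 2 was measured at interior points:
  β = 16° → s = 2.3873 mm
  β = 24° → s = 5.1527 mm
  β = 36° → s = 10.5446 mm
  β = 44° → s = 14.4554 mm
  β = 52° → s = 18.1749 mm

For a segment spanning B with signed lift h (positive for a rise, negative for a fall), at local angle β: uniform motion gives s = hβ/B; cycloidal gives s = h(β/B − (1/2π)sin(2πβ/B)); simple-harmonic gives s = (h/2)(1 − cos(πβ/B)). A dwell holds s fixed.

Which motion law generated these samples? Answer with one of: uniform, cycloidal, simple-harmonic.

candidates at β/B = r: uniform s = h·r (linear in β); cycloidal s = h·(r − sin(2πr)/(2π)); simple-harmonic s = (h/2)(1 − cos(πr))
β=16°: printed 2.3873 | uniform 5.0000, cycloidal 1.2159, simple-harmonic 2.3873
β=24°: printed 5.1527 | uniform 7.5000, cycloidal 3.7159, simple-harmonic 5.1527
β=36°: printed 10.5446 | uniform 11.2500, cycloidal 10.0205, simple-harmonic 10.5446
β=44°: printed 14.4554 | uniform 13.7500, cycloidal 14.9795, simple-harmonic 14.4554
β=52°: printed 18.1749 | uniform 16.2500, cycloidal 19.4690, simple-harmonic 18.1749
only one law matches every sample → simple-harmonic

simple-harmonic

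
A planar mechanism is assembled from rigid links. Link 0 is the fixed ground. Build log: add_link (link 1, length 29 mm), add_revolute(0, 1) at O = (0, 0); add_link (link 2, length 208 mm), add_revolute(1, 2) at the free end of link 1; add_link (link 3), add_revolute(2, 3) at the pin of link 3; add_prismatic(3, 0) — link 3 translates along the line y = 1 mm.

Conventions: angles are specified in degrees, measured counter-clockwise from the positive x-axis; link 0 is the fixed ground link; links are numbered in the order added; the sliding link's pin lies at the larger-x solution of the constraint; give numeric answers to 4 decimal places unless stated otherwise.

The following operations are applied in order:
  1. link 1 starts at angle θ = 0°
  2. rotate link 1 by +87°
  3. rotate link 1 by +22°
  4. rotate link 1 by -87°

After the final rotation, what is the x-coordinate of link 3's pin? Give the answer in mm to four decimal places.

geometry: r = 29 mm, L = 208 mm, e = 1 mm; θ starts at 0°
rotate link 1 by +87°: θ ← 0° +87° = 87°
rotate link 1 by +22°: θ ← 87° +22° = 109°
rotate link 1 by -87°: θ ← 109° -87° = 22°
crank pin P = (r cos θ, r sin θ) = (26.888332, 10.863591)
h = r sin θ − e = 10.863591 − 1 = 9.863591
x = r cos θ + √(L² − h²) = 26.888332 + 207.765997 = 234.654329

234.6543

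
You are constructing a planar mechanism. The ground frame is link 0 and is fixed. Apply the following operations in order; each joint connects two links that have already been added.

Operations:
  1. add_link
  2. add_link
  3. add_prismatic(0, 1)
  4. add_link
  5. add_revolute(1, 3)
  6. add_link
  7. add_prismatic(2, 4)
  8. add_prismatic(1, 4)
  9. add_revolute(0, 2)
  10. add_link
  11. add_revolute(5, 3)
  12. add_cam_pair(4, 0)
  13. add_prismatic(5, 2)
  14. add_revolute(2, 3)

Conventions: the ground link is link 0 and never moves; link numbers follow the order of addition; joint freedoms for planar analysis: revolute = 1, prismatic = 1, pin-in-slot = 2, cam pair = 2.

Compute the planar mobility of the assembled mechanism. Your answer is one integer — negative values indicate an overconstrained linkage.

ground; <1,0,0>
#1 <2,0,0>
#2 <3,0,0>
P:0↔1 J1 <3,1,0>
#3 <4,1,0>
R:1↔3 J1 <4,2,0>
#4 <5,2,0>
P:2↔4 J1 <5,3,0>
P:1↔4 J1 <5,4,0>
R:0↔2 J1 <5,5,0>
#5 <6,5,0>
R:5↔3 J1 <6,6,0>
C:4↔0 J2 <6,6,1>
P:5↔2 J1 <6,7,1>
R:2↔3 J1 <6,8,1>
3×5 − 2×8 − 1×1 = -2

M = -2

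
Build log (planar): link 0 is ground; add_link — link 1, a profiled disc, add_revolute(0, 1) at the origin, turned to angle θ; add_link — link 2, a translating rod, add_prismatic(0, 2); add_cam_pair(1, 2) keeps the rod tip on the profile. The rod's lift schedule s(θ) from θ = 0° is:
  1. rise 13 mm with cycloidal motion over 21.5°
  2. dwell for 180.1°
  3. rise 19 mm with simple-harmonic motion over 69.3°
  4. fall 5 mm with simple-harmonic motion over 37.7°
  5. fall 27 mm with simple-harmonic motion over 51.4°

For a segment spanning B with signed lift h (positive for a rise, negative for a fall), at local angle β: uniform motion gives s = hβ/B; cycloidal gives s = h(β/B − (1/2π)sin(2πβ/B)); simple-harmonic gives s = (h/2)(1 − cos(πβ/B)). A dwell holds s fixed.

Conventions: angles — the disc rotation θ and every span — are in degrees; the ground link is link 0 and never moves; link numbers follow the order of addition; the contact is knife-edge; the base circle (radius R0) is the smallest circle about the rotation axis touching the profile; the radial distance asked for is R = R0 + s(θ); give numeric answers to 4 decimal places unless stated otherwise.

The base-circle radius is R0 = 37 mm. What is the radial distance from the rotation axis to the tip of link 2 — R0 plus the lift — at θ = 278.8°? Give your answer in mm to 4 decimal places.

seg 1 [0°–21.5°] cycloidal, h=13: full span → s += 13 → s = 13.0000
seg 2 [21.5°–201.6°] dwell: s stays 13.0000
seg 3 [201.6°–270.9°] simple-harmonic, h=19: full span → s += 19 → s = 32.0000
seg 4 [270.9°–308.6°] simple-harmonic, h=-5: θ=278.8° here. β=7.9, B=37.7. -5/2·(1 − cos(π·0.2095)) = -0.5224 → s = 31.4776
R = R0 + s = 37 + 31.4776 = 68.4776

68.4776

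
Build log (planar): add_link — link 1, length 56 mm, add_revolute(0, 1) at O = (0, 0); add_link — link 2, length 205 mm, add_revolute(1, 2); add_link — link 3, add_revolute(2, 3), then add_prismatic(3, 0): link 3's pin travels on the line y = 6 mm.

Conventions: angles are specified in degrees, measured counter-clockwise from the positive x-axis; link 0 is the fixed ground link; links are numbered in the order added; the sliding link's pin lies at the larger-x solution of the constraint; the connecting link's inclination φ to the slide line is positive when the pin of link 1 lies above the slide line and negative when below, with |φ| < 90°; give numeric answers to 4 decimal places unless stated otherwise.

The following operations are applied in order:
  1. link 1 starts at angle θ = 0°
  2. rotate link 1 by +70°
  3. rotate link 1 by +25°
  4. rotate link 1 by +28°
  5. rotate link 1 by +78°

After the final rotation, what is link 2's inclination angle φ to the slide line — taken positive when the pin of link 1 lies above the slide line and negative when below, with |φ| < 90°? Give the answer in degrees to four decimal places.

geometry: r = 56 mm, L = 205 mm, e = 6 mm; θ starts at 0°
rotate link 1 by +70°: θ ← 0° +70° = 70°
rotate link 1 by +25°: θ ← 70° +25° = 95°
rotate link 1 by +28°: θ ← 95° +28° = 123°
rotate link 1 by +78°: θ ← 123° +78° = 201°
h = r sin θ − e = -20.068605 − 6 = -26.068605
sin φ = h / L = -26.068605 / 205 = -0.12716393
φ = arcsin(-0.12716393) = -7.305737°

-7.3057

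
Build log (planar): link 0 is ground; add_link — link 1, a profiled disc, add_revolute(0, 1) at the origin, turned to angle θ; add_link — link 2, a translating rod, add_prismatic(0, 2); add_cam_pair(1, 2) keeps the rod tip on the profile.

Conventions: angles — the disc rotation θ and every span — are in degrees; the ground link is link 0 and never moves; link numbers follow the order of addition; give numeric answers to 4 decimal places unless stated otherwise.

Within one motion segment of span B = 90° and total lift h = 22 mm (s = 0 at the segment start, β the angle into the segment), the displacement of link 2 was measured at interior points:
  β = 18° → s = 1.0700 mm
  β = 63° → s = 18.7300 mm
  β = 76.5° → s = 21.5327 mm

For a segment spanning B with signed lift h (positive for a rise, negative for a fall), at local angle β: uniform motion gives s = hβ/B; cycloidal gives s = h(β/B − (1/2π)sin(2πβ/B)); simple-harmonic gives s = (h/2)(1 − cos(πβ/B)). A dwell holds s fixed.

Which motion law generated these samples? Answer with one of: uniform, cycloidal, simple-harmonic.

candidates at β/B = r: uniform s = h·r (linear in β); cycloidal s = h·(r − sin(2πr)/(2π)); simple-harmonic s = (h/2)(1 − cos(πr))
β=18°: printed 1.0700 | uniform 4.4000, cycloidal 1.0700, simple-harmonic 2.1008
β=63°: printed 18.7300 | uniform 15.4000, cycloidal 18.7300, simple-harmonic 17.4656
β=76.5°: printed 21.5327 | uniform 18.7000, cycloidal 21.5327, simple-harmonic 20.8011
only one law matches every sample → cycloidal

cycloidal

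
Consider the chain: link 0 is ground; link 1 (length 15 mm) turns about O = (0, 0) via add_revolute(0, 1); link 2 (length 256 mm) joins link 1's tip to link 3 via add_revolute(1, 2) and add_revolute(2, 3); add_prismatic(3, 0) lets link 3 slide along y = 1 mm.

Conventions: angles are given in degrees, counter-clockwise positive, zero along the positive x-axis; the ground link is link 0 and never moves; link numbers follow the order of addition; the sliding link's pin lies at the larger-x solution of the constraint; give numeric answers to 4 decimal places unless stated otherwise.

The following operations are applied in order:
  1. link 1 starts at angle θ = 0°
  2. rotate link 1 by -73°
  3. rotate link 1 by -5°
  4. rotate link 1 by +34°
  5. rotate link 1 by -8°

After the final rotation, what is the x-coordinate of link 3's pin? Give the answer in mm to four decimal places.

geometry: r = 15 mm, L = 256 mm, e = 1 mm; θ starts at 0°
rotate link 1 by -73°: θ ← 0° -73° = -73°
rotate link 1 by -5°: θ ← -73° -5° = -78°
rotate link 1 by +34°: θ ← -78° +34° = -44°
rotate link 1 by -8°: θ ← -44° -8° = -52°
crank pin P = (r cos θ, r sin θ) = (9.234922, -11.820161)
h = r sin θ − e = -11.820161 − 1 = -12.820161
x = r cos θ + √(L² − h²) = 9.234922 + 255.678790 = 264.913712

264.9137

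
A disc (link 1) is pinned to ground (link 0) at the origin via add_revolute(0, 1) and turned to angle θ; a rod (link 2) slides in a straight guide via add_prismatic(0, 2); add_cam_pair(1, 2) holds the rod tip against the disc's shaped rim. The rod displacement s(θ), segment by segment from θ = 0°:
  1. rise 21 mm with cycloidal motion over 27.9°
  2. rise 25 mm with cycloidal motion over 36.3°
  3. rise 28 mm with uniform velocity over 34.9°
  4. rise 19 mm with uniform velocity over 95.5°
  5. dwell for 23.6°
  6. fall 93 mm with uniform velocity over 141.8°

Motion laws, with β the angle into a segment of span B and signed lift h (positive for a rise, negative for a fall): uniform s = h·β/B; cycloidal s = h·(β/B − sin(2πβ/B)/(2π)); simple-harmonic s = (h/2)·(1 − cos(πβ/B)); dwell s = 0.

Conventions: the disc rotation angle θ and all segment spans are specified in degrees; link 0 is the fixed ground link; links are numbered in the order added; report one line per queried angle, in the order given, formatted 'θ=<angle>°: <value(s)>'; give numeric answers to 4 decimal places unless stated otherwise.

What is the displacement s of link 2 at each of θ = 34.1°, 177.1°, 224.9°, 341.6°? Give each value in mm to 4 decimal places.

segment 1 (0° to 27.9°, cycloidal, h = 21) is passed completely: s = 0.0000 + (21) = 21.0000
θ = 34.1° falls in segment 2 (27.9° to 64.2°, cycloidal, h = 25): β = 34.1 − 27.9 = 6.2°, B = 36.3°; Δs = 25·(0.1708 − sin(2π·0.1708)/(2π)) = 0.7737; s = 21.0000 + 0.7737 = 21.7737
segment 2 (27.9° to 64.2°, cycloidal, h = 25) is passed completely: s = 21.0000 + (25) = 46.0000
segment 3 (64.2° to 99.1°, uniform, h = 28) is passed completely: s = 46.0000 + (28) = 74.0000
θ = 177.1° falls in segment 4 (99.1° to 194.6°, uniform, h = 19): β = 177.1 − 99.1 = 78°, B = 95.5°; Δs = 19·78/95.5 = 15.5183; s = 74.0000 + 15.5183 = 89.5183
segment 4 (99.1° to 194.6°, uniform, h = 19) is passed completely: s = 74.0000 + (19) = 93.0000
segment 5 (194.6° to 218.2°, dwell): s unchanged at 93.0000
θ = 224.9° falls in segment 6 (218.2° to 360°, uniform, h = -93): β = 224.9 − 218.2 = 6.7°, B = 141.8°; Δs = -93·6.7/141.8 = -4.3942; s = 93.0000 − 4.3942 = 88.6058
θ = 341.6° falls in segment 6 (218.2° to 360°, uniform, h = -93): β = 341.6 − 218.2 = 123.4°, B = 141.8°; Δs = -93·123.4/141.8 = -80.9323; s = 93.0000 − 80.9323 = 12.0677

θ=34.1°: 21.7737
θ=177.1°: 89.5183
θ=224.9°: 88.6058
θ=341.6°: 12.0677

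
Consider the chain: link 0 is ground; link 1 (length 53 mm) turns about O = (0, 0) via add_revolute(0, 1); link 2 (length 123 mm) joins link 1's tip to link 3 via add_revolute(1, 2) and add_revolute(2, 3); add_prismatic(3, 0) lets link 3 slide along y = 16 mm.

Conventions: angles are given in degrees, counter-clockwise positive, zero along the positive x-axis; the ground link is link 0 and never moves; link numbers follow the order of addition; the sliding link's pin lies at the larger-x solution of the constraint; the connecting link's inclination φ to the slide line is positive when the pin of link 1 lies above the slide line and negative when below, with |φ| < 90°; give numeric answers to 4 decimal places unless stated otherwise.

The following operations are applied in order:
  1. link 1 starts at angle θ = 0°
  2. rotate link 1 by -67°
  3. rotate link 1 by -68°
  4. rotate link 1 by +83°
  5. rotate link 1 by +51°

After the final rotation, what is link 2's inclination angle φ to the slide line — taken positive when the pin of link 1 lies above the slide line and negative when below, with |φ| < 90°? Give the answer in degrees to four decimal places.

geometry: r = 53 mm, L = 123 mm, e = 16 mm; θ starts at 0°
rotate link 1 by -67°: θ ← 0° -67° = -67°
rotate link 1 by -68°: θ ← -67° -68° = -135°
rotate link 1 by +83°: θ ← -135° +83° = -52°
rotate link 1 by +51°: θ ← -52° +51° = -1°
h = r sin θ − e = -0.924978 − 16 = -16.924978
sin φ = h / L = -16.924978 / 123 = -0.13760144
φ = arcsin(-0.13760144) = -7.909076°

-7.9091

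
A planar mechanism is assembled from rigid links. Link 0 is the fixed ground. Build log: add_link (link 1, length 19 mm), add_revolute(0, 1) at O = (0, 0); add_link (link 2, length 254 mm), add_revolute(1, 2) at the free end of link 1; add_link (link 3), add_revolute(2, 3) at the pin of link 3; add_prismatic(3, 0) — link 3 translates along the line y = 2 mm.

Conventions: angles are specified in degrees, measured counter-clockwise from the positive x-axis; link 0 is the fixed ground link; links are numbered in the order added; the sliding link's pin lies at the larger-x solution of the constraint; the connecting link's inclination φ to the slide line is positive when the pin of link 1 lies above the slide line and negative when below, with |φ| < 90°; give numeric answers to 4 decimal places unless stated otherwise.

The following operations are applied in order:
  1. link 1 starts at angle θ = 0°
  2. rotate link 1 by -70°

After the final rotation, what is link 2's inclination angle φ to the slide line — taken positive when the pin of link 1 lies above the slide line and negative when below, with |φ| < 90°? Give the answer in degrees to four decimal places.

geometry: r = 19 mm, L = 254 mm, e = 2 mm; θ starts at 0°
rotate link 1 by -70°: θ ← 0° -70° = -70°
h = r sin θ − e = -17.854160 − 2 = -19.854160
sin φ = h / L = -19.854160 / 254 = -0.07816598
φ = arcsin(-0.07816598) = -4.483154°

-4.4832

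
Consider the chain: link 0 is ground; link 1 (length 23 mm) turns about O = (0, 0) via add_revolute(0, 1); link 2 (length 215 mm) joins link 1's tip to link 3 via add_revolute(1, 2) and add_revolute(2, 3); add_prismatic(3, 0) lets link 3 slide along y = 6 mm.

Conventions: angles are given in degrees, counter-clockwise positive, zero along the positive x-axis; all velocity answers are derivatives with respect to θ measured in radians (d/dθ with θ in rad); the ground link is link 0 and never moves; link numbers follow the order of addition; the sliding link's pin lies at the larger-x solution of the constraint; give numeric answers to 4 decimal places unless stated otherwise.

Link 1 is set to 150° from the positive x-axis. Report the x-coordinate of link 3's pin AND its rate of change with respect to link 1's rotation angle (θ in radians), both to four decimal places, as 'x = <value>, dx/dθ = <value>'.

geometry: r = 23 mm, L = 215 mm, e = 6 mm
crank pin P = (r cos θ, r sin θ) = (-19.918584, 11.500000)
h = r sin θ − e = 11.500000 − 6 = 5.500000
x = r cos θ + √(L² − h²) = -19.918584 + 214.929640 = 195.011055
dx/dθ = −r sin θ − h·r cos θ/√(L² − h²) (θ in radians; h = 5.500000) = -10.990288

x = 195.0111, dx/dθ = -10.9903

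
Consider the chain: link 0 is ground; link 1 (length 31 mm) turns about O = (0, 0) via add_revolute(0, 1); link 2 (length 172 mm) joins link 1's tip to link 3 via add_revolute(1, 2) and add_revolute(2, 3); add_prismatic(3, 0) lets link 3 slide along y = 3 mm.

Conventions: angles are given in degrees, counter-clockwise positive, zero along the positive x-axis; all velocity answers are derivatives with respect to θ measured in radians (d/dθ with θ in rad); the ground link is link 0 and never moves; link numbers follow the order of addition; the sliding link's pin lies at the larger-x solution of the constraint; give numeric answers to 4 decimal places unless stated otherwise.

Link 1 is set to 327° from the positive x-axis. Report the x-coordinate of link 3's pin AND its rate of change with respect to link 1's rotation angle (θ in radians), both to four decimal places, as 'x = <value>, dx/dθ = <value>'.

geometry: r = 31 mm, L = 172 mm, e = 3 mm
crank pin P = (r cos θ, r sin θ) = (25.998788, -16.883810)
h = r sin θ − e = -16.883810 − 3 = -19.883810
x = r cos θ + √(L² − h²) = 25.998788 + 170.846815 = 196.845602
dx/dθ = −r sin θ − h·r cos θ/√(L² − h²) (θ in radians; h = -19.883810) = 19.909649

x = 196.8456, dx/dθ = 19.9096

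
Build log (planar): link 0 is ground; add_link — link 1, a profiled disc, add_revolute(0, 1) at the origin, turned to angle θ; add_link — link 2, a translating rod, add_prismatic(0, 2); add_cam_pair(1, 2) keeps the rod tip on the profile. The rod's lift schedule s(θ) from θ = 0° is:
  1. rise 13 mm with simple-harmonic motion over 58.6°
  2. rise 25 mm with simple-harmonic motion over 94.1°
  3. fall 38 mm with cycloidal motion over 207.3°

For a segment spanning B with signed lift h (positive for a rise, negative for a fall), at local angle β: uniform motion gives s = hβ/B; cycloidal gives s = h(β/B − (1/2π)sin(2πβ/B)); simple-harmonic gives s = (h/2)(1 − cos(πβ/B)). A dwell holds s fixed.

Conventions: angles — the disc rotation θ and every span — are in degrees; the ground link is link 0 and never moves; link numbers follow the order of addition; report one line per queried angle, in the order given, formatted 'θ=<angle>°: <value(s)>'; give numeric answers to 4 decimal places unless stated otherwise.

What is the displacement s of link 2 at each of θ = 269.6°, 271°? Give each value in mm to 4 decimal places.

seg 1 [0°–58.6°] simple-harmonic, h=13: full span → s += 13 → s = 13.0000
seg 2 [58.6°–152.7°] simple-harmonic, h=25: full span → s += 25 → s = 38.0000
seg 3 [152.7°–360°] cycloidal, h=-38: θ=269.6° here. β=116.9, B=207.3. -38·(0.5639 − sin(2π·0.5639)/(2π)) = -23.7929 → s = 14.2071
seg 3 [152.7°–360°] cycloidal, h=-38: θ=271° here. β=118.3, B=207.3. -38·(0.5707 − sin(2π·0.5707)/(2π)) = -24.2836 → s = 13.7164

θ=269.6°: 14.2071
θ=271°: 13.7164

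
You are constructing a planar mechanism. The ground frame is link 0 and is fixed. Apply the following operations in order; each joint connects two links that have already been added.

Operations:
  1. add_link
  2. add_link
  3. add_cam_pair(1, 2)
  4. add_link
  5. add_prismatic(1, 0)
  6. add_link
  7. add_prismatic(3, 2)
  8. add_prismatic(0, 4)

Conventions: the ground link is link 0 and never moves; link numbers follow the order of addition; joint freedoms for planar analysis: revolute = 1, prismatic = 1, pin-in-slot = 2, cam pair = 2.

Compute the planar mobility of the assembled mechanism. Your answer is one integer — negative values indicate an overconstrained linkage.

link 0 = ground. State L|J1|J2 = 1|0|0
+link1  2|0|0
+link2  3|0|0
C(1,2) f=2→J2  3|0|1
+link3  4|0|1
P(1,0) f=1→J1  4|1|1
+link4  5|1|1
P(3,2) f=1→J1  5|2|1
P(0,4) f=1→J1  5|3|1
M = 3(5−1)−2·3−1 = 12−6−1 = 5

M = 5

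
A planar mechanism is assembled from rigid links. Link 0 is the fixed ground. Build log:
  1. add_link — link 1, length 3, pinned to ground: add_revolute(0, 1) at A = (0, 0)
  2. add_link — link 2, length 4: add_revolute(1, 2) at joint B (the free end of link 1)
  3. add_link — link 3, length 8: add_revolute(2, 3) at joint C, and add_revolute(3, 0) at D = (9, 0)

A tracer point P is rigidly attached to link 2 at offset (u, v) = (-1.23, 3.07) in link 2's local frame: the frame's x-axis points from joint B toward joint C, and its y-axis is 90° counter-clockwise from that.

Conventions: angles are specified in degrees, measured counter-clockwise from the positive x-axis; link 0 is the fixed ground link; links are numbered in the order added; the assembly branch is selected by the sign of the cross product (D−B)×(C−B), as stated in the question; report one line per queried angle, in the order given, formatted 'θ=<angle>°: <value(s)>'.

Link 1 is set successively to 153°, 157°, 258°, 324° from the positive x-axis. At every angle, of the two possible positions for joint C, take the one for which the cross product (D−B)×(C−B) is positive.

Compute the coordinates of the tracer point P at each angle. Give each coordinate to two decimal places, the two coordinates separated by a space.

A=(0,0), D=(9.00,0)
θ=153°: B = A + 3.00·(cos153°, sin153°) = (-2.6730, 1.3620)
θ=153°: |BD| = 11.7522
θ=153°: circle(B,4.00) ∩ circle(D,8.00): a=3.8339, h=1.1406
θ=153°:   candidates: C₊=(1.2673,2.0506) cross=13.404; C₋=(1.0029,-0.2153) cross=-13.404
θ=153°:   branch + wants cross > 0 → take C=(1.2673,2.0506) (cross=13.404)
θ=153°: ex = (C−B)/|BC| = (0.9851,0.1721); ey = (-0.1721,0.9851)
θ=153°: P = B + -1.23·ex + 3.07·ey = (-4.4132,4.1744)
θ=157°: B = A + 3.00·(cos157°, sin157°) = (-2.7615, 1.1722)
θ=157°: |BD| = 11.8198
θ=157°: circle(B,4.00) ∩ circle(D,8.00): a=3.8794, h=0.9748
θ=157°:   candidates: C₊=(1.1954,1.7575) cross=11.522; C₋=(1.0021,-0.1826) cross=-11.522
θ=157°:   branch + wants cross > 0 → take C=(1.1954,1.7575) (cross=11.522)
θ=157°: ex = (C−B)/|BC| = (0.9892,0.1463); ey = (-0.1463,0.9892)
θ=157°: P = B + -1.23·ex + 3.07·ey = (-4.4275,4.0292)
θ=258°: B = A + 3.00·(cos258°, sin258°) = (-0.6237, -2.9344)
θ=258°: |BD| = 10.0612
θ=258°: circle(B,4.00) ∩ circle(D,8.00): a=2.6452, h=3.0005
θ=258°:   candidates: C₊=(1.0313,0.7071) cross=30.189; C₋=(2.7816,-5.0330) cross=-30.189
θ=258°:   branch + wants cross > 0 → take C=(1.0313,0.7071) (cross=30.189)
θ=258°: ex = (C−B)/|BC| = (0.4138,0.9104); ey = (-0.9104,0.4138)
θ=258°: P = B + -1.23·ex + 3.07·ey = (-3.9275,-2.7840)
θ=324°: B = A + 3.00·(cos324°, sin324°) = (2.4271, -1.7634)
θ=324°: |BD| = 6.8054
θ=324°: circle(B,4.00) ∩ circle(D,8.00): a=-0.1239, h=3.9981
θ=324°:   candidates: C₊=(1.2714,2.0661) cross=27.208; C₋=(3.3433,-5.6570) cross=-27.208
θ=324°:   branch + wants cross > 0 → take C=(1.2714,2.0661) (cross=27.208)
θ=324°: ex = (C−B)/|BC| = (-0.2889,0.9574); ey = (-0.9574,-0.2889)
θ=324°: P = B + -1.23·ex + 3.07·ey = (-0.1567,-3.8279)

θ=153°: -4.41 4.17
θ=157°: -4.43 4.03
θ=258°: -3.93 -2.78
θ=324°: -0.16 -3.83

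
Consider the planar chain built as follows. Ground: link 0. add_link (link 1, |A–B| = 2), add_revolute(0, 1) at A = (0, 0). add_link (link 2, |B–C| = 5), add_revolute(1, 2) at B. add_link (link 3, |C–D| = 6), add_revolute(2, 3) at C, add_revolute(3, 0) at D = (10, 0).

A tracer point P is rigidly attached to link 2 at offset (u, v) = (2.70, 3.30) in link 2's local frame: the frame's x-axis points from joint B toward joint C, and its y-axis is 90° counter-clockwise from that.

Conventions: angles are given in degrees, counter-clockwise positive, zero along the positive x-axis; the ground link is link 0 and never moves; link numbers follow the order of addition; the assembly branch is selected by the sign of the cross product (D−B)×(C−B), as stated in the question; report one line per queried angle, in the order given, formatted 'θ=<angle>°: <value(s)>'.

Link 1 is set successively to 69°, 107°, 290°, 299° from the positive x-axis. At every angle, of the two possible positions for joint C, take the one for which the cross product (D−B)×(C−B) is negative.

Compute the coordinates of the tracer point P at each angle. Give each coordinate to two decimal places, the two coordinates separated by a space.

A=(0,0), D=(10.00,0)
θ=69°: B = A + 2.00·(cos69°, sin69°) = (0.7167, 1.8672)
θ=69°: |BD| = 9.4692
θ=69°: circle(B,5.00) ∩ circle(D,6.00): a=4.1538, h=2.7832
θ=69°:   candidates: C₊=(5.3377,3.7767) cross=26.355; C₋=(4.2401,-1.6805) cross=-26.355
θ=69°:   branch - wants cross < 0 → take C=(4.2401,-1.6805) (cross=-26.355)
θ=69°: ex = (C−B)/|BC| = (0.7047,-0.7095); ey = (0.7095,0.7047)
θ=69°: P = B + 2.70·ex + 3.30·ey = (4.9608,2.2769)
θ=107°: B = A + 2.00·(cos107°, sin107°) = (-0.5847, 1.9126)
θ=107°: |BD| = 10.7562
θ=107°: circle(B,5.00) ∩ circle(D,6.00): a=4.8667, h=1.1467
θ=107°:   candidates: C₊=(4.4083,2.1756) cross=12.334; C₋=(4.0005,-0.0812) cross=-12.334
θ=107°:   branch - wants cross < 0 → take C=(4.0005,-0.0812) (cross=-12.334)
θ=107°: ex = (C−B)/|BC| = (0.9171,-0.3988); ey = (0.3988,0.9171)
θ=107°: P = B + 2.70·ex + 3.30·ey = (3.2072,3.8623)
θ=290°: B = A + 2.00·(cos290°, sin290°) = (0.6840, -1.8794)
θ=290°: |BD| = 9.5036
θ=290°: circle(B,5.00) ∩ circle(D,6.00): a=4.1731, h=2.7541
θ=290°:   candidates: C₊=(4.2301,1.6456) cross=26.174; C₋=(5.3194,-3.7539) cross=-26.174
θ=290°:   branch - wants cross < 0 → take C=(5.3194,-3.7539) (cross=-26.174)
θ=290°: ex = (C−B)/|BC| = (0.9271,-0.3749); ey = (0.3749,0.9271)
θ=290°: P = B + 2.70·ex + 3.30·ey = (4.4243,0.1677)
θ=299°: B = A + 2.00·(cos299°, sin299°) = (0.9696, -1.7492)
θ=299°: |BD| = 9.1982
θ=299°: circle(B,5.00) ∩ circle(D,6.00): a=4.0012, h=2.9984
θ=299°:   candidates: C₊=(4.3276,1.9554) cross=27.580; C₋=(5.4680,-3.9320) cross=-27.580
θ=299°:   branch - wants cross < 0 → take C=(5.4680,-3.9320) (cross=-27.580)
θ=299°: ex = (C−B)/|BC| = (0.8997,-0.4366); ey = (0.4366,0.8997)
θ=299°: P = B + 2.70·ex + 3.30·ey = (4.8394,0.0410)

θ=69°: 4.96 2.28
θ=107°: 3.21 3.86
θ=290°: 4.42 0.17
θ=299°: 4.84 0.04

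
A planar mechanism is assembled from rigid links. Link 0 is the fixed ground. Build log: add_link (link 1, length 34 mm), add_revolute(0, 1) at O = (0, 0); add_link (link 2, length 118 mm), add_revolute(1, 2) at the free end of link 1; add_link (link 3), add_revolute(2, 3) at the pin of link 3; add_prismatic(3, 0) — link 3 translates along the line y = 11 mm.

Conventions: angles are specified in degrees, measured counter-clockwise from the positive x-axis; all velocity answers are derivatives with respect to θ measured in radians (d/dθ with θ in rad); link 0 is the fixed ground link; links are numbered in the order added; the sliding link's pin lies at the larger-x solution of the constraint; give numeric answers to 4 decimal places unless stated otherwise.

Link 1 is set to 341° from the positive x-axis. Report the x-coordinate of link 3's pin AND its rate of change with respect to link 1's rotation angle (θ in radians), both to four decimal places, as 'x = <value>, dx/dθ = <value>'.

geometry: r = 34 mm, L = 118 mm, e = 11 mm
crank pin P = (r cos θ, r sin θ) = (32.147632, -11.069317)
h = r sin θ − e = -11.069317 − 11 = -22.069317
x = r cos θ + √(L² − h²) = 32.147632 + 115.917838 = 148.065470
dx/dθ = −r sin θ − h·r cos θ/√(L² − h²) (θ in radians; h = -22.069317) = 17.189827

x = 148.0655, dx/dθ = 17.1898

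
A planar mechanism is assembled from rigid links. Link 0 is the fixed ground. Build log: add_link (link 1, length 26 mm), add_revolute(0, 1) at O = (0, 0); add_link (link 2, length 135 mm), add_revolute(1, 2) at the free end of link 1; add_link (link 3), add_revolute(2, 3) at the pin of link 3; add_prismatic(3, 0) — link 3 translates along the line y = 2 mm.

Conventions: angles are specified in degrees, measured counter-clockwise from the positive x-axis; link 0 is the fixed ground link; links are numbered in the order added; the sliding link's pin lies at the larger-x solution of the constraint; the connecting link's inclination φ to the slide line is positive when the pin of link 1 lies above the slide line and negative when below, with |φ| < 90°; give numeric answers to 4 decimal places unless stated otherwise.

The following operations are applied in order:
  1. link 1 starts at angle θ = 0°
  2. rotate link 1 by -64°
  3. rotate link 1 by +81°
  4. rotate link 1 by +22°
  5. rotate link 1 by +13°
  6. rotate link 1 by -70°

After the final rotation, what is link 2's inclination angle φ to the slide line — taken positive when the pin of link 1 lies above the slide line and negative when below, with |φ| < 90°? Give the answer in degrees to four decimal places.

geometry: r = 26 mm, L = 135 mm, e = 2 mm; θ starts at 0°
rotate link 1 by -64°: θ ← 0° -64° = -64°
rotate link 1 by +81°: θ ← -64° +81° = 17°
rotate link 1 by +22°: θ ← 17° +22° = 39°
rotate link 1 by +13°: θ ← 39° +13° = 52°
rotate link 1 by -70°: θ ← 52° -70° = -18°
h = r sin θ − e = -8.034442 − 2 = -10.034442
sin φ = h / L = -10.034442 / 135 = -0.07432920
φ = arcsin(-0.07432920) = -4.262681°

-4.2627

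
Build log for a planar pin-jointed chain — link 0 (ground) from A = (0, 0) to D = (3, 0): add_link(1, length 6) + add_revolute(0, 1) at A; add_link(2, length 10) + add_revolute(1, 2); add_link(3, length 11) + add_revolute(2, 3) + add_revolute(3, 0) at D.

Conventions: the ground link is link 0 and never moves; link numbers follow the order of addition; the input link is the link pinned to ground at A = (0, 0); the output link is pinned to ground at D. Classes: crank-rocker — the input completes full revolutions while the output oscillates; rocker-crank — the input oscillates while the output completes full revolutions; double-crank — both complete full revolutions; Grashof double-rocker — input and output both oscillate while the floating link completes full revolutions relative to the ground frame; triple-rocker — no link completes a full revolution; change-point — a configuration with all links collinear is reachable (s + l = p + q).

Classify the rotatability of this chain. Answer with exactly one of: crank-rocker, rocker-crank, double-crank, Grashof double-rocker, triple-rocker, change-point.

lengths: ground=3, input=6, coupler=10, output=11
sorted: s=3 (shortest), l=11 (longest), p+q=16
s + l = 14 vs p + q = 16
s + l < p + q (Grashof) with shortest = ground link → double-crank

double-crank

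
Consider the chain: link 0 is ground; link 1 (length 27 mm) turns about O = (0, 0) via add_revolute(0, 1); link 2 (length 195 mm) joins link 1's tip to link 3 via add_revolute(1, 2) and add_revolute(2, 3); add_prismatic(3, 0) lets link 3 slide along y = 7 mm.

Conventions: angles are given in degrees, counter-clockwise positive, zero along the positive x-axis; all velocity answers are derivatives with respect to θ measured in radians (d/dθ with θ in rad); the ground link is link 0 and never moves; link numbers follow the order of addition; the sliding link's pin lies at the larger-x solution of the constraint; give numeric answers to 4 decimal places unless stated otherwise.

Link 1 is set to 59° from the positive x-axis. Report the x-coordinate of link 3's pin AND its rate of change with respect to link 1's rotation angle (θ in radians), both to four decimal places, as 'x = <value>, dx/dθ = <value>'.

geometry: r = 27 mm, L = 195 mm, e = 7 mm
crank pin P = (r cos θ, r sin θ) = (13.906028, 23.143517)
h = r sin θ − e = 23.143517 − 7 = 16.143517
x = r cos θ + √(L² − h²) = 13.906028 + 194.330612 = 208.236640
dx/dθ = −r sin θ − h·r cos θ/√(L² − h²) (θ in radians; h = 16.143517) = -24.298725

x = 208.2366, dx/dθ = -24.2987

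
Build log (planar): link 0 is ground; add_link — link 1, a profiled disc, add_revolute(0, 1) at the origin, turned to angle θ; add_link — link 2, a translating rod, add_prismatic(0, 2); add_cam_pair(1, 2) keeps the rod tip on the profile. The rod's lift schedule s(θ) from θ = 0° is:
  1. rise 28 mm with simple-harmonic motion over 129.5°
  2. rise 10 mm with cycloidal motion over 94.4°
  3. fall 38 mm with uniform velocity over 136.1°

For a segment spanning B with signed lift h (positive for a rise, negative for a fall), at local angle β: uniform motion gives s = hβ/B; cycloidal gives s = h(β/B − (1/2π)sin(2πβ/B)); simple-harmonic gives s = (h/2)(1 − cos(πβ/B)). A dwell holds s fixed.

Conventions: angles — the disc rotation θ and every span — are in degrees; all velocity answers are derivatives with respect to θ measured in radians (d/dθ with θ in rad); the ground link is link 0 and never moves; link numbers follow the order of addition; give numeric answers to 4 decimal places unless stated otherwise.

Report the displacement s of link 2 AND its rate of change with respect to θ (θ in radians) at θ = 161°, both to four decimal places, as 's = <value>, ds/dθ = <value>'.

seg 1 [0°–129.5°] simple-harmonic, h=28: full span → s += 28 → s = 28.0000
seg 2 [129.5°–223.9°] cycloidal, h=10: θ=161° here. β=31.5, B=94.4. 10·(0.3337 − sin(2π·0.3337)/(2π)) = 1.9603 → s = 29.9603
velocity in seg [129.5°–223.9°] (cycloidal), θ in radians: β = 31.5° = 0.5498 rad, B = 94.4° = 1.6476 rad; ds/dθ = (h/B)(1 − cos(2πβ/B)) = (10/1.6476)(1 − cos(2π·0.3337)) = 9.115857 mm/rad

s = 29.9603, ds/dθ = 9.1159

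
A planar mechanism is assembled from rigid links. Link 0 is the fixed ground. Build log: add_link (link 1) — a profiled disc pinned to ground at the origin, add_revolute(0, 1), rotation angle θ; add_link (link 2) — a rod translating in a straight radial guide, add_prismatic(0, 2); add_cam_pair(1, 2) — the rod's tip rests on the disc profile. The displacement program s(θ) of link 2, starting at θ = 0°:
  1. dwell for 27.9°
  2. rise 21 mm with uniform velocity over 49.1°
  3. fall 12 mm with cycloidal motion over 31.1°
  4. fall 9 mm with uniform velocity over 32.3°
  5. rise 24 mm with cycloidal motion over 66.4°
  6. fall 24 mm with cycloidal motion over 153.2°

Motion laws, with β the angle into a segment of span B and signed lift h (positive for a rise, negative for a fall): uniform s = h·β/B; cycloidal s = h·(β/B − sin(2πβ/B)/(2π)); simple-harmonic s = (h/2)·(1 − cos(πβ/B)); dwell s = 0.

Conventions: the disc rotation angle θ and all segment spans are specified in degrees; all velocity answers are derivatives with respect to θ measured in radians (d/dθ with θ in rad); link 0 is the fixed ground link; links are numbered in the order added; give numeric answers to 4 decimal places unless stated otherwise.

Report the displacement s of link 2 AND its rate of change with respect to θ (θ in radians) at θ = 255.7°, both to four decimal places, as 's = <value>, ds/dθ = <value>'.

seg 1 [0°–27.9°] dwell: s stays 0.0000
seg 2 [27.9°–77°] uniform, h=21: full span → s += 21 → s = 21.0000
seg 3 [77°–108.1°] cycloidal, h=-12: full span → s += -12 → s = 9.0000
seg 4 [108.1°–140.4°] uniform, h=-9: full span → s += -9 → s = 0.0000
seg 5 [140.4°–206.8°] cycloidal, h=24: full span → s += 24 → s = 24.0000
seg 6 [206.8°–360°] cycloidal, h=-24: θ=255.7° here. β=48.9, B=153.2. -24·(0.3192 − sin(2π·0.3192)/(2π)) = -4.1962 → s = 19.8038
velocity in seg [206.8°–360°] (cycloidal), θ in radians: β = 48.9° = 0.8535 rad, B = 153.2° = 2.6738 rad; ds/dθ = (h/B)(1 − cos(2πβ/B)) = ((-24)/2.6738)(1 − cos(2π·0.3192)) = -12.756215 mm/rad

s = 19.8038, ds/dθ = -12.7562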